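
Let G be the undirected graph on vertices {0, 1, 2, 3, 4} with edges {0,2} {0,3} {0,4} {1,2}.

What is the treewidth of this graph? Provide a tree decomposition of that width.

Every bag has size at most 2, so the width is 2 − 1 = 1 and tw(G) ≤ 1. G has an edge, so its treewidth is at least 1. Combining the bounds, tw(G) = 1.

Treewidth 1.
One optimal decomposition is:
Bags: B1 = {0, 4}  B2 = {0, 3}  B3 = {0, 2}  B4 = {1, 2}
Tree: B1–B2, B1–B3, B3–B4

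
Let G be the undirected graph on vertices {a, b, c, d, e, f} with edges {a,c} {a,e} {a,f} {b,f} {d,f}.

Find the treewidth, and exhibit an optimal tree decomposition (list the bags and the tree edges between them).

Treewidth 1.
One such decomposition:
Bags: B1 = {a, f}  B2 = {a, c}  B3 = {a, e}  B4 = {b, f}  B5 = {d, f}
Tree: B1–B2, B1–B3, B1–B4, B4–B5

Each bag holds 2 vertices, so the decomposition has width 1, which upper-bounds the treewidth. G has an edge, so its treewidth is at least 1. Combining the bounds, tw(G) = 1.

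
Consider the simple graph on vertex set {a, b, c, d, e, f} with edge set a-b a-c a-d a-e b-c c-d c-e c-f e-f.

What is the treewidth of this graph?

A width-2 tree decomposition is:
Bags: B1 = {a, c, e}  B2 = {c, e, f}  B3 = {a, b, c}  B4 = {a, c, d}
Tree: B1–B2, B1–B3, B1–B4
The largest bag has 3 vertices, giving width 2; this decomposition certifies tw(G) ≤ 2. On the other hand G contains the 3-clique {a, c, d}. A clique must lie in a single bag of any decomposition, so no decomposition can have width below 2. Therefore the treewidth is 2.

2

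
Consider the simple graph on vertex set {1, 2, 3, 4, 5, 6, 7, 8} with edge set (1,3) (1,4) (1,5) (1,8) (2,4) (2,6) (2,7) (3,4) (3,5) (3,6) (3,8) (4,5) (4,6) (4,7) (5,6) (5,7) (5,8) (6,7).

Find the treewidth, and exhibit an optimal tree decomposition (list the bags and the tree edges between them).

Treewidth 3.
One optimal decomposition is:
Bags: B1 = {3, 4, 5, 6}  B2 = {4, 5, 6, 7}  B3 = {2, 4, 6, 7}  B4 = {1, 3, 4, 5}  B5 = {1, 3, 5, 8}
Tree: B1–B2, B2–B3, B1–B4, B4–B5

Every bag has size at most 4, so the width is 4 − 1 = 3 and tw(G) ≤ 3. On the other hand G contains the 4-clique {1, 3, 5, 8}. A clique must lie in a single bag of any decomposition, so no decomposition can have width below 3. Therefore the treewidth is 3.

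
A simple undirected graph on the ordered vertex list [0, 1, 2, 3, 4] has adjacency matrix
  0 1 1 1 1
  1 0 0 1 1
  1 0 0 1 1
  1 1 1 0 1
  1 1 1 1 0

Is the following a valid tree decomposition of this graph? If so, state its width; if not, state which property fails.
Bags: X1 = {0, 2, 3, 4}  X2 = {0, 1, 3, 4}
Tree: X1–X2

Every vertex of G appears in some bag (union = {0, 1, 2, 3, 4}); every edge is covered by a bag; and for each vertex v the set of bags containing v is connected in the bag tree. The decomposition is therefore valid. The largest bag has 4 vertices, so the width is 3.

Yes; width 3.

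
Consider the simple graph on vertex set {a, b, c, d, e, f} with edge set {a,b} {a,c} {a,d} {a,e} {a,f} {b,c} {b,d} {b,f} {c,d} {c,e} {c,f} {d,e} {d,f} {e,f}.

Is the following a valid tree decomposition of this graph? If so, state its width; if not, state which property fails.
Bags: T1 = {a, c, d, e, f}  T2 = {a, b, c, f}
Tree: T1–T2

A tree decomposition must satisfy three properties: every vertex lies in some bag; for every edge, both endpoints lie together in some bag; and for every vertex, the bags containing it form a connected subtree. Here edge (d,b) lies in no bag, so the decomposition is invalid.

No — edge (d,b) lies in no bag.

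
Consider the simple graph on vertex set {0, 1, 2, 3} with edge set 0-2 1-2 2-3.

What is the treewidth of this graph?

1

A width-1 tree decomposition is:
Bags: B1 = {0, 2}  B2 = {2, 3}  B3 = {1, 2}
Tree: B1–B2, B1–B3
Every bag has size at most 2, so the width is 2 − 1 = 1 and tw(G) ≤ 1. Since G has at least one edge (e.g. 2–0), it is not an edgeless graph, so tw(G) ≥ 1. Hence tw(G) = 1 exactly.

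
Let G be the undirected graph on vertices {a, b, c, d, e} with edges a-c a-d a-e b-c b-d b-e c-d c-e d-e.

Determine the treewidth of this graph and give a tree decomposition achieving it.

The largest bag has 4 vertices, giving width 3; this decomposition certifies tw(G) ≤ 3. For the lower bound, the 4 vertices {a, c, d, e} are pairwise adjacent, and any tree decomposition puts a clique entirely inside one bag — forcing width ≥ 3. Therefore the treewidth is 3.

Treewidth 3.
Bags: B1 = {a, c, d, e}  B2 = {b, c, d, e}
Tree: B1–B2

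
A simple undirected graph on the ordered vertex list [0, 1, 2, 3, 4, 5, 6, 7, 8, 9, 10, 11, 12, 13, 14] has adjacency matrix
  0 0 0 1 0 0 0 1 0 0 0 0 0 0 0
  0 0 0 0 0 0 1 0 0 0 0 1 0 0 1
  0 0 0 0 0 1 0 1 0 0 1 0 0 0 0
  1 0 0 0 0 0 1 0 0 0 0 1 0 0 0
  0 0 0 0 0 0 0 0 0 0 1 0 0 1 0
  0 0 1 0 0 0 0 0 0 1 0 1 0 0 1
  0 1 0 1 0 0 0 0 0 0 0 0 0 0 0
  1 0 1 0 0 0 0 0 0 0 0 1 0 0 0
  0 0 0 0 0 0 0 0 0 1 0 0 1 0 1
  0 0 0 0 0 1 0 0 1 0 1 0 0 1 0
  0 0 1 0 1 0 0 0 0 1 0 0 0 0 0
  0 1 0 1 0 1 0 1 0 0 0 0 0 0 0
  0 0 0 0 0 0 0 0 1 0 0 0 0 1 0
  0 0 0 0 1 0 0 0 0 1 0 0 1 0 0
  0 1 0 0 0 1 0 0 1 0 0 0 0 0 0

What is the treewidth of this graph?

3

A width-3 tree decomposition is:
Bags: B1 = {4, 10, 12, 13}  B2 = {9, 10, 12, 13}  B3 = {8, 9, 10, 12}  B4 = {2, 8, 9, 10}  B5 = {2, 5, 8, 9}  B6 = {2, 5, 8, 14}  B7 = {2, 5, 7, 14}  B8 = {5, 7, 11, 14}  B9 = {1, 7, 11, 14}  B10 = {0, 1, 7, 11}  B11 = {0, 1, 3, 11}  B12 = {0, 1, 3, 6}
Tree: B1–B2, B2–B3, B3–B4, B4–B5, B5–B6, B6–B7, B7–B8, B8–B9, B9–B10, B10–B11, B11–B12
Every bag has size at most 4, so the width is 4 − 1 = 3 and tw(G) ≤ 3. For the lower bound: the 4 vertex sets {4,12,13}, {10}, {9}, {2,5,8,14} are disjoint, each induces a connected subgraph, and every pair is joined by at least one edge of G. Contracting each set to a single vertex therefore yields K_{4} as a minor, and since treewidth is minor-monotone, tw(G) ≥ tw(K_{4}) = 3. Hence tw(G) = 3 exactly.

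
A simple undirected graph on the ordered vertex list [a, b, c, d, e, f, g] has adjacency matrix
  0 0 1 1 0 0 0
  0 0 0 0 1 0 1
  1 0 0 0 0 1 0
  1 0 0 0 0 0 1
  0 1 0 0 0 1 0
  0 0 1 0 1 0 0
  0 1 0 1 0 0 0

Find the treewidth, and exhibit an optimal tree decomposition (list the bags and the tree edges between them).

The largest bag has 3 vertices, giving width 2; this decomposition certifies tw(G) ≤ 2. The edges b–g–d–a–c–f–e–b form a cycle, so G is not a tree and its treewidth is at least 2. Hence tw(G) = 2 exactly.

Treewidth 2.
One such decomposition:
Bags: B1 = {b, d, g}  B2 = {a, b, d}  B3 = {a, b, c}  B4 = {b, c, f}  B5 = {b, e, f}
Tree: B1–B2, B2–B3, B3–B4, B4–B5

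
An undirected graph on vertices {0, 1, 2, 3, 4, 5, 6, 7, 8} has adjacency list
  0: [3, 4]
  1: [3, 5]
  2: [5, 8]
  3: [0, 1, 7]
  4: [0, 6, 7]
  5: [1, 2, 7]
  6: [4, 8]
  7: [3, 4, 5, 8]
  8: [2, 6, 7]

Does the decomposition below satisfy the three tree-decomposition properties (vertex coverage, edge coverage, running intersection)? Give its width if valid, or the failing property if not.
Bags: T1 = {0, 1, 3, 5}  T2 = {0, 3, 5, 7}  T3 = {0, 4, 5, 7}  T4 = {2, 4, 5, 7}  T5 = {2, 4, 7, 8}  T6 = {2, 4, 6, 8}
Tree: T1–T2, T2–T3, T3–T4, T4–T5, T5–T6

Yes; width 3.

Every vertex of G appears in some bag (union = {0, 1, 2, 3, 4, 5, 6, 7, 8}); every edge is covered by a bag; and for each vertex v the set of bags containing v is connected in the bag tree. The decomposition is therefore valid. The largest bag has 4 vertices, so the width is 3.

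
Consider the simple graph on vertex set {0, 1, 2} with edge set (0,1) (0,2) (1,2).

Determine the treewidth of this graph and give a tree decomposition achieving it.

With just one bag of size 3, the width is 3 − 1 = 2, so tw(G) ≤ 2. Conversely, {0, 1, 2} is a clique of size 3, and the vertices of any clique must share a bag in every tree decomposition; so some bag has ≥ 3 vertices and tw(G) ≥ 2. The upper and lower bounds meet at 2, so that is the treewidth.

Treewidth 2.
Bags: B1 = {0, 1, 2}
Tree: (single bag)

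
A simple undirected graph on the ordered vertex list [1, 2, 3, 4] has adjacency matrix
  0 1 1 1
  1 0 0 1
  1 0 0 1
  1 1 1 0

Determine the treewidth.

A width-2 tree decomposition is:
Bags: B1 = {1, 3, 4}  B2 = {1, 2, 4}
Tree: B1–B2
Every bag has size at most 3, so the width is 3 − 1 = 2 and tw(G) ≤ 2. Conversely, {1, 2, 4} is a clique of size 3, and the vertices of any clique must share a bag in every tree decomposition; so some bag has ≥ 3 vertices and tw(G) ≥ 2. Combining the bounds, tw(G) = 2.

2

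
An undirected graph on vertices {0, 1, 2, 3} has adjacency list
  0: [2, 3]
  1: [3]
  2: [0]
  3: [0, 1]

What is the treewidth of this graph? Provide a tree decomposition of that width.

Every bag has size at most 2, so the width is 2 − 1 = 1 and tw(G) ≤ 1. Any graph with an edge has treewidth ≥ 1, and G has the edge 1–3. Hence tw(G) = 1 exactly.

Treewidth 1.
One such decomposition:
Bags: B1 = {1, 3}  B2 = {0, 3}  B3 = {0, 2}
Tree: B1–B2, B2–B3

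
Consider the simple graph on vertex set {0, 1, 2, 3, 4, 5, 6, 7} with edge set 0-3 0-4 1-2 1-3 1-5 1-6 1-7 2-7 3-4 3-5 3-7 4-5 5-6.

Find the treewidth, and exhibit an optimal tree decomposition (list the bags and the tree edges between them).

Treewidth 2.
Bags: B1 = {1, 3, 7}  B2 = {1, 3, 5}  B3 = {3, 4, 5}  B4 = {1, 2, 7}  B5 = {0, 3, 4}  B6 = {1, 5, 6}
Tree: B1–B2, B2–B3, B1–B4, B3–B5, B2–B6

The largest bag has 3 vertices, giving width 2; this decomposition certifies tw(G) ≤ 2. Conversely, {0, 3, 4} is a clique of size 3, and the vertices of any clique must share a bag in every tree decomposition; so some bag has ≥ 3 vertices and tw(G) ≥ 2. Combining the bounds, tw(G) = 2.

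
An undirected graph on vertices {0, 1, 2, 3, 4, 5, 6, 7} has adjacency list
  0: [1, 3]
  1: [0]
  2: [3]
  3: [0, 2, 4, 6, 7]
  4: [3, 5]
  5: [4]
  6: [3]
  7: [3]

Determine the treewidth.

1

A width-1 tree decomposition is:
Bags: B1 = {3, 4}  B2 = {0, 3}  B3 = {3, 7}  B4 = {3, 6}  B5 = {2, 3}  B6 = {0, 1}  B7 = {4, 5}
Tree: B1–B2, B2–B3, B3–B4, B3–B5, B2–B6, B1–B7
Each bag holds 2 vertices, so the decomposition has width 1, which upper-bounds the treewidth. Any graph with an edge has treewidth ≥ 1, and G has the edge 4–3. Combining the bounds, tw(G) = 1.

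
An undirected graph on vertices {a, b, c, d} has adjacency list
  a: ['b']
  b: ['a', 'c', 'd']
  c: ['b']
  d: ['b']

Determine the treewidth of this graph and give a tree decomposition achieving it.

Each bag holds 2 vertices, so the decomposition has width 1, which upper-bounds the treewidth. Since G has at least one edge (e.g. b–d), it is not an edgeless graph, so tw(G) ≥ 1. Therefore the treewidth is 1.

Treewidth 1.
One optimal decomposition is:
Bags: B1 = {b, d}  B2 = {b, c}  B3 = {a, b}
Tree: B1–B2, B2–B3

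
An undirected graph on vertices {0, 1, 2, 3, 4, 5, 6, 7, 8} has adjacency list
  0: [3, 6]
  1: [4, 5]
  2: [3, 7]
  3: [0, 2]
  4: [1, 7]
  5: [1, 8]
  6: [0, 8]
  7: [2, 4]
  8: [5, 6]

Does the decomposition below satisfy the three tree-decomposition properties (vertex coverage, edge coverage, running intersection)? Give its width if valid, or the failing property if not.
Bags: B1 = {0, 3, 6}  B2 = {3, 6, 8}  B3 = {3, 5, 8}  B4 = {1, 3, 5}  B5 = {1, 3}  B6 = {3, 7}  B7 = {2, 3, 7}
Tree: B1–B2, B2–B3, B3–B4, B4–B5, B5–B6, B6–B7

No — vertex 4 appears in no bag.

A tree decomposition must satisfy three properties: every vertex lies in some bag; for every edge, both endpoints lie together in some bag; and for every vertex, the bags containing it form a connected subtree. Here vertex 4 appears in no bag, so the decomposition is invalid.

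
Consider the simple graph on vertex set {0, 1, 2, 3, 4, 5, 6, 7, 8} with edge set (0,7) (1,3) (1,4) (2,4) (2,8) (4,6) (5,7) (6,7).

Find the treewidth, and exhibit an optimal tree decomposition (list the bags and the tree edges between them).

Every bag has size at most 2, so the width is 2 − 1 = 1 and tw(G) ≤ 1. G has an edge, so its treewidth is at least 1. Hence tw(G) = 1 exactly.

Treewidth 1.
One such decomposition:
Bags: B1 = {2, 8}  B2 = {2, 4}  B3 = {4, 6}  B4 = {6, 7}  B5 = {1, 4}  B6 = {0, 7}  B7 = {5, 7}  B8 = {1, 3}
Tree: B1–B2, B2–B3, B3–B4, B3–B5, B4–B6, B6–B7, B5–B8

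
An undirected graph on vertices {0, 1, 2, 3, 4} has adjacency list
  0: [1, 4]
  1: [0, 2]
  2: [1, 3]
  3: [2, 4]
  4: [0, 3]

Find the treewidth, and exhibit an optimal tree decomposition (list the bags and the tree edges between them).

Each bag holds 3 vertices, so the decomposition has width 2, which upper-bounds the treewidth. Since 1–0–4–3–2–1 is a cycle in G, G is not acyclic. Forests are exactly the graphs of treewidth ≤ 1, so tw(G) ≥ 2. Therefore the treewidth is 2.

Treewidth 2.
Bags: B1 = {0, 1, 4}  B2 = {1, 3, 4}  B3 = {1, 2, 3}
Tree: B1–B2, B2–B3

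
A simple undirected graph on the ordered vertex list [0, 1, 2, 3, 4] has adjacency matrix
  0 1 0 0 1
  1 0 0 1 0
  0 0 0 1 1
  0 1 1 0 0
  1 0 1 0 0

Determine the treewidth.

A width-2 tree decomposition is:
Bags: B1 = {1, 2, 3}  B2 = {1, 2, 4}  B3 = {0, 1, 4}
Tree: B1–B2, B2–B3
Each bag holds 3 vertices, so the decomposition has width 2, which upper-bounds the treewidth. Since 1–3–2–4–0–1 is a cycle in G, G is not acyclic. Forests are exactly the graphs of treewidth ≤ 1, so tw(G) ≥ 2. The upper and lower bounds meet at 2, so that is the treewidth.

2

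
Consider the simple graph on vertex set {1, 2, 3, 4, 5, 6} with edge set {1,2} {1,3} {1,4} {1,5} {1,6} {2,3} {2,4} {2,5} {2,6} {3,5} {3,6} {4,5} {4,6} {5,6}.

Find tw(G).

A width-4 tree decomposition is:
Bags: B1 = {1, 2, 3, 5, 6}  B2 = {1, 2, 4, 5, 6}
Tree: B1–B2
The largest bag has 5 vertices, giving width 4; this decomposition certifies tw(G) ≤ 4. On the other hand G contains the 5-clique {1, 2, 3, 5, 6}. A clique must lie in a single bag of any decomposition, so no decomposition can have width below 4. Combining the bounds, tw(G) = 4.

4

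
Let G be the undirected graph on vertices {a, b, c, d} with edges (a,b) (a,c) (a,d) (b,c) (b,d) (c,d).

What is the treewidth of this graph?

A width-3 tree decomposition is:
Bags: B1 = {a, b, c, d}
Tree: (single bag)
A single bag containing all 4 vertices is trivially a valid decomposition of width 3. For the lower bound, the 4 vertices {a, b, c, d} are pairwise adjacent, and any tree decomposition puts a clique entirely inside one bag — forcing width ≥ 3. The upper and lower bounds meet at 3, so that is the treewidth.

3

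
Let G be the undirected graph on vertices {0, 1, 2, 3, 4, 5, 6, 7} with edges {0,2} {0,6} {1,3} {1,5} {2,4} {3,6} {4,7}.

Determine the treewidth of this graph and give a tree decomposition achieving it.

Every bag has size at most 2, so the width is 2 − 1 = 1 and tw(G) ≤ 1. G has an edge, so its treewidth is at least 1. Hence tw(G) = 1 exactly.

Treewidth 1.
One optimal decomposition is:
Bags: B1 = {4, 7}  B2 = {2, 4}  B3 = {0, 2}  B4 = {0, 6}  B5 = {3, 6}  B6 = {1, 3}  B7 = {1, 5}
Tree: B1–B2, B2–B3, B3–B4, B4–B5, B5–B6, B6–B7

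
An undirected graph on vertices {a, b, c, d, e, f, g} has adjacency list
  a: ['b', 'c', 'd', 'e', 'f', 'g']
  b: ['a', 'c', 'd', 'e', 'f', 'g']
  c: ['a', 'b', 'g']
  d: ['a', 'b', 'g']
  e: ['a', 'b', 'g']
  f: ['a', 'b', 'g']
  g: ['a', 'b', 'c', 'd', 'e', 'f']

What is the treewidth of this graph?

A width-3 tree decomposition is:
Bags: B1 = {a, b, e, g}  B2 = {a, b, f, g}  B3 = {a, b, c, g}  B4 = {a, b, d, g}
Tree: B1–B2, B2–B3, B2–B4
Every bag has size at most 4, so the width is 4 − 1 = 3 and tw(G) ≤ 3. On the other hand G contains the 4-clique {a, b, d, g}. A clique must lie in a single bag of any decomposition, so no decomposition can have width below 3. Therefore the treewidth is 3.

3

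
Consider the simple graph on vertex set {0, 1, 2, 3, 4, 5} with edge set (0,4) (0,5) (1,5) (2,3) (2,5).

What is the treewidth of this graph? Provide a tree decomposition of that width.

The largest bag has 2 vertices, giving width 1; this decomposition certifies tw(G) ≤ 1. Any graph with an edge has treewidth ≥ 1, and G has the edge 2–5. Hence tw(G) = 1 exactly.

Treewidth 1.
One such decomposition:
Bags: B1 = {2, 5}  B2 = {0, 5}  B3 = {2, 3}  B4 = {1, 5}  B5 = {0, 4}
Tree: B1–B2, B1–B3, B1–B4, B2–B5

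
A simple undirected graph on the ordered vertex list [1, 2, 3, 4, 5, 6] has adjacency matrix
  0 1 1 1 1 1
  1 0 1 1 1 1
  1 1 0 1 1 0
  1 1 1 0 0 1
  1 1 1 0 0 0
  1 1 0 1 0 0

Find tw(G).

A width-3 tree decomposition is:
Bags: B1 = {1, 2, 4, 6}  B2 = {1, 2, 3, 4}  B3 = {1, 2, 3, 5}
Tree: B1–B2, B2–B3
The largest bag has 4 vertices, giving width 3; this decomposition certifies tw(G) ≤ 3. For the lower bound, the 4 vertices {1, 2, 3, 4} are pairwise adjacent, and any tree decomposition puts a clique entirely inside one bag — forcing width ≥ 3. Hence tw(G) = 3 exactly.

3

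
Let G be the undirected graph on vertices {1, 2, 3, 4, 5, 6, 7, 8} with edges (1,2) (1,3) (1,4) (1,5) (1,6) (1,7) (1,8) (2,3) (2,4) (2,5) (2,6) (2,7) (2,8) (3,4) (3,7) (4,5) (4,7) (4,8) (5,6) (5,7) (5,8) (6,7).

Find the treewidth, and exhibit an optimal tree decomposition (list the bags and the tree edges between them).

Every bag has size at most 5, so the width is 5 − 1 = 4 and tw(G) ≤ 4. On the other hand G contains the 5-clique {1, 2, 3, 4, 7}. A clique must lie in a single bag of any decomposition, so no decomposition can have width below 4. Hence tw(G) = 4 exactly.

Treewidth 4.
One such decomposition:
Bags: B1 = {1, 2, 4, 5, 7}  B2 = {1, 2, 4, 5, 8}  B3 = {1, 2, 3, 4, 7}  B4 = {1, 2, 5, 6, 7}
Tree: B1–B2, B1–B3, B1–B4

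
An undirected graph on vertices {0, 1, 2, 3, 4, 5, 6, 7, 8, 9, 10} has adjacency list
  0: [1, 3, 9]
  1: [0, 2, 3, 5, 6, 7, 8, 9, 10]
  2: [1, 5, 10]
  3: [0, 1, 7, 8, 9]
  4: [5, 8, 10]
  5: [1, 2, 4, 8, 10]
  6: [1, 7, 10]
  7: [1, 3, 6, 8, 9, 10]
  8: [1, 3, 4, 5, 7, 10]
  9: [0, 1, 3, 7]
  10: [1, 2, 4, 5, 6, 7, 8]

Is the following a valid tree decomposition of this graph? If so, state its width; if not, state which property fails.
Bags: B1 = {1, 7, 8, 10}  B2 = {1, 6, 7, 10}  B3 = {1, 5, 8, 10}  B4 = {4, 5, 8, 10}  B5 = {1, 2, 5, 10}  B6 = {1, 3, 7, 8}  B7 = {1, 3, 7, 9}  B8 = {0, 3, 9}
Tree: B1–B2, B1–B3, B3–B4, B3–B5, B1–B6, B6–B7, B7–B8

No — edge (1,0) lies in no bag.

A tree decomposition must satisfy three properties: every vertex lies in some bag; for every edge, both endpoints lie together in some bag; and for every vertex, the bags containing it form a connected subtree. Here edge (1,0) lies in no bag, so the decomposition is invalid.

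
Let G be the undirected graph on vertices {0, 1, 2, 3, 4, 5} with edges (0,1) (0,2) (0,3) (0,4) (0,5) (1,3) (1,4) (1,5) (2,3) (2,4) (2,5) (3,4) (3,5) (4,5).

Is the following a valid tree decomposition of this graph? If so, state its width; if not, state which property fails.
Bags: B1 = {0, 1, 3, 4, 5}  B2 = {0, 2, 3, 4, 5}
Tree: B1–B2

Checking the three conditions: (i) the bags cover all of {0, 1, 2, 3, 4, 5}; (ii) for each edge, some bag contains both endpoints; (iii) the bags containing any fixed vertex form a subtree. All hold, so the decomposition is valid with width 5 − 1 = 4.

Yes; width 4.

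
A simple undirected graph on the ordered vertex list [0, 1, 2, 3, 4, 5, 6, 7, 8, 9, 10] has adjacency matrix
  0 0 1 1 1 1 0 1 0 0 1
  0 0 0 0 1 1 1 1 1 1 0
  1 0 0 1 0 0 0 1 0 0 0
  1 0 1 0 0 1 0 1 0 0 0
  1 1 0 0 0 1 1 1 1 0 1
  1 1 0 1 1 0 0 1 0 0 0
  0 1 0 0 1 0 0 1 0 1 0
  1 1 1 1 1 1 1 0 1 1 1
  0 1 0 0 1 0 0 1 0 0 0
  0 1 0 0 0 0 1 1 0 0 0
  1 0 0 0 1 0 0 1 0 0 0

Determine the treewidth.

3

A width-3 tree decomposition is:
Bags: B1 = {1, 4, 5, 7}  B2 = {1, 4, 7, 8}  B3 = {0, 4, 5, 7}  B4 = {1, 4, 6, 7}  B5 = {1, 6, 7, 9}  B6 = {0, 3, 5, 7}  B7 = {0, 2, 3, 7}  B8 = {0, 4, 7, 10}
Tree: B1–B2, B1–B3, B1–B4, B4–B5, B3–B6, B6–B7, B3–B8
Each bag holds 4 vertices, so the decomposition has width 3, which upper-bounds the treewidth. For the lower bound, the 4 vertices {1, 6, 7, 9} are pairwise adjacent, and any tree decomposition puts a clique entirely inside one bag — forcing width ≥ 3. The upper and lower bounds meet at 3, so that is the treewidth.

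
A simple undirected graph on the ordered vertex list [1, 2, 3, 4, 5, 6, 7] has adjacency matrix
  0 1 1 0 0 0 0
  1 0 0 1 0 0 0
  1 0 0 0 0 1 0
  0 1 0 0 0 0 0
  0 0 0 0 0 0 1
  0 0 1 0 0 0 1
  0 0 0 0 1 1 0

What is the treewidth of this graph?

1

A width-1 tree decomposition is:
Bags: B1 = {2, 4}  B2 = {1, 2}  B3 = {1, 3}  B4 = {3, 6}  B5 = {6, 7}  B6 = {5, 7}
Tree: B1–B2, B2–B3, B3–B4, B4–B5, B5–B6
The largest bag has 2 vertices, giving width 1; this decomposition certifies tw(G) ≤ 1. Since G has at least one edge (e.g. 4–2), it is not an edgeless graph, so tw(G) ≥ 1. Hence tw(G) = 1 exactly.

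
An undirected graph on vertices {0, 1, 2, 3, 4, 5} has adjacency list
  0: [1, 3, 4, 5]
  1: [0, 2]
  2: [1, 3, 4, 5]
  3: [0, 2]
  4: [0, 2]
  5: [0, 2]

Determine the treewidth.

2

A width-2 tree decomposition is:
Bags: B1 = {0, 2, 4}  B2 = {0, 1, 2}  B3 = {0, 2, 3}  B4 = {0, 2, 5}
Tree: B1–B2, B2–B3, B3–B4
The largest bag has 3 vertices, giving width 2; this decomposition certifies tw(G) ≤ 2. For the lower bound, G contains the cycle 2–4–0–1–2, so G is not a forest; only forests have treewidth ≤ 1, hence tw(G) ≥ 2. Combining the bounds, tw(G) = 2.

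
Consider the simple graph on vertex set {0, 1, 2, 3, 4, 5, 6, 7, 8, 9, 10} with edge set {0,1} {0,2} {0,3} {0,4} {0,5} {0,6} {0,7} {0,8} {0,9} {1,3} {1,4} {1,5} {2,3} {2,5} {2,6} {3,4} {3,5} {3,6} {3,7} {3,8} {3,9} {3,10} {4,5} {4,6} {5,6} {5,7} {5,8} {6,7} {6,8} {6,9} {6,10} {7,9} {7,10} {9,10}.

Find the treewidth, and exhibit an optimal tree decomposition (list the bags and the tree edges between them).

Treewidth 4.
Bags: B1 = {0, 3, 5, 6, 8}  B2 = {0, 3, 5, 6, 7}  B3 = {0, 3, 6, 7, 9}  B4 = {3, 6, 7, 9, 10}  B5 = {0, 2, 3, 5, 6}  B6 = {0, 3, 4, 5, 6}  B7 = {0, 1, 3, 4, 5}
Tree: B1–B2, B2–B3, B3–B4, B2–B5, B1–B6, B6–B7

The largest bag has 5 vertices, giving width 4; this decomposition certifies tw(G) ≤ 4. Conversely, {0, 3, 6, 7, 9} is a clique of size 5, and the vertices of any clique must share a bag in every tree decomposition; so some bag has ≥ 5 vertices and tw(G) ≥ 4. Hence tw(G) = 4 exactly.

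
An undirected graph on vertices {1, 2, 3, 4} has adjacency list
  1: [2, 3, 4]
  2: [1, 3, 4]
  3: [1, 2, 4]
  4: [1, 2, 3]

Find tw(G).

3

A width-3 tree decomposition is:
Bags: B1 = {1, 2, 3, 4}
Tree: (single bag)
With just one bag of size 4, the width is 4 − 1 = 3, so tw(G) ≤ 3. On the other hand G contains the 4-clique {1, 2, 3, 4}. A clique must lie in a single bag of any decomposition, so no decomposition can have width below 3. The upper and lower bounds meet at 3, so that is the treewidth.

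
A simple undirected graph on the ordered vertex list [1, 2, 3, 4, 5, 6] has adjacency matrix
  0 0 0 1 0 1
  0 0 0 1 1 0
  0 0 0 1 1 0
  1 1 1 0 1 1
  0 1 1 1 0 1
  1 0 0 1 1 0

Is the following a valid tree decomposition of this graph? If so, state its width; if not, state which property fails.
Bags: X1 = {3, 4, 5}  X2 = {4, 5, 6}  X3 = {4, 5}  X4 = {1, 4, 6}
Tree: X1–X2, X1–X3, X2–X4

No — vertex 2 appears in no bag.

A tree decomposition must satisfy three properties: every vertex lies in some bag; for every edge, both endpoints lie together in some bag; and for every vertex, the bags containing it form a connected subtree. Here vertex 2 appears in no bag, so the decomposition is invalid.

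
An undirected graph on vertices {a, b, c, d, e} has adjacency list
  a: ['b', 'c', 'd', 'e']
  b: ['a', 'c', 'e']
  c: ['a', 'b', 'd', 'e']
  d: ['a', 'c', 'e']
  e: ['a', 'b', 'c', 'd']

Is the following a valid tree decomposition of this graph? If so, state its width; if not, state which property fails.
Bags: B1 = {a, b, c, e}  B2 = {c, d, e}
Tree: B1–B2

A tree decomposition must satisfy three properties: every vertex lies in some bag; for every edge, both endpoints lie together in some bag; and for every vertex, the bags containing it form a connected subtree. Here edge (a,d) lies in no bag, so the decomposition is invalid.

No — edge (a,d) lies in no bag.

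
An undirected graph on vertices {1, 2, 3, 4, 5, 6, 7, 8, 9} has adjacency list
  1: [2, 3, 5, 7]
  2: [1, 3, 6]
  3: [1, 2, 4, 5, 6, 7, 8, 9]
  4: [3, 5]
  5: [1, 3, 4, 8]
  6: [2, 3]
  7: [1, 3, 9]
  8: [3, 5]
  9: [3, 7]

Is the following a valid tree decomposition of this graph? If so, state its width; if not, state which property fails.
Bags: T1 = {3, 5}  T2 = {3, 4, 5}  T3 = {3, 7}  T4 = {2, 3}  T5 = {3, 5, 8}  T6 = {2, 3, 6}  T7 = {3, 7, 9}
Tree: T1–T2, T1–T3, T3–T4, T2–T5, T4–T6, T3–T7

A tree decomposition must satisfy three properties: every vertex lies in some bag; for every edge, both endpoints lie together in some bag; and for every vertex, the bags containing it form a connected subtree. Here vertex 1 appears in no bag, so the decomposition is invalid.

No — vertex 1 appears in no bag.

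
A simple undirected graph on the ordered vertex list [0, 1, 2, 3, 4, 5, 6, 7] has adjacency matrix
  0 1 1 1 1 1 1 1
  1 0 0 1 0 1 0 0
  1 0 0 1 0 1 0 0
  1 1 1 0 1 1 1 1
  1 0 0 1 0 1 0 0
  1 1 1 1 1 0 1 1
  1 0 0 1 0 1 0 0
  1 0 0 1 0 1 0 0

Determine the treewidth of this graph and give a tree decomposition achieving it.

Each bag holds 4 vertices, so the decomposition has width 3, which upper-bounds the treewidth. For the lower bound, the 4 vertices {0, 1, 3, 5} are pairwise adjacent, and any tree decomposition puts a clique entirely inside one bag — forcing width ≥ 3. Hence tw(G) = 3 exactly.

Treewidth 3.
One optimal decomposition is:
Bags: B1 = {0, 2, 3, 5}  B2 = {0, 3, 5, 7}  B3 = {0, 1, 3, 5}  B4 = {0, 3, 5, 6}  B5 = {0, 3, 4, 5}
Tree: B1–B2, B1–B3, B2–B4, B2–B5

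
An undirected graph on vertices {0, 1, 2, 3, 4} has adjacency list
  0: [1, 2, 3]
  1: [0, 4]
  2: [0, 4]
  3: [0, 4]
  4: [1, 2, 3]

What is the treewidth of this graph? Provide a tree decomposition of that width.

Every bag has size at most 3, so the width is 3 − 1 = 2 and tw(G) ≤ 2. For the lower bound, G contains the cycle 2–4–3–0–2, so G is not a forest; only forests have treewidth ≤ 1, hence tw(G) ≥ 2. Hence tw(G) = 2 exactly.

Treewidth 2.
One optimal decomposition is:
Bags: B1 = {0, 2, 4}  B2 = {0, 3, 4}  B3 = {0, 1, 4}
Tree: B1–B2, B2–B3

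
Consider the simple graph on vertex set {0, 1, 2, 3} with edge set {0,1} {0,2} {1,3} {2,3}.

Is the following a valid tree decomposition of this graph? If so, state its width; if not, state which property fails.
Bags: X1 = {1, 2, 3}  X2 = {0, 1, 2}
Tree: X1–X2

Yes; width 2.

Every vertex of G appears in some bag (union = {0, 1, 2, 3}); every edge is covered by a bag; and for each vertex v the set of bags containing v is connected in the bag tree. The decomposition is therefore valid. The largest bag has 3 vertices, so the width is 2.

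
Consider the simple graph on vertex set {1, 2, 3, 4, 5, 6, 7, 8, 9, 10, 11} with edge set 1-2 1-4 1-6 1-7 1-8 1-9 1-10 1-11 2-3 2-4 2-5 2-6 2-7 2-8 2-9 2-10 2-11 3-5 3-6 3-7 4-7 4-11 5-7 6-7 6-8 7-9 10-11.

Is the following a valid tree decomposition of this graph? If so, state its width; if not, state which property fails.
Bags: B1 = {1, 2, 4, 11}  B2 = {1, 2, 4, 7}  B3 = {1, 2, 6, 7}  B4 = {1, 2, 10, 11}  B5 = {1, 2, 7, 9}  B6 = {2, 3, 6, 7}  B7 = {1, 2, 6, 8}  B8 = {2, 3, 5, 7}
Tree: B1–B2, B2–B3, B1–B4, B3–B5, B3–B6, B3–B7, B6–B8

Yes; width 3.

Every vertex of G appears in some bag (union = {1, 2, 3, 4, 5, 6, 7, 8, 9, 10, 11}); every edge is covered by a bag; and for each vertex v the set of bags containing v is connected in the bag tree. The decomposition is therefore valid. The largest bag has 4 vertices, so the width is 3.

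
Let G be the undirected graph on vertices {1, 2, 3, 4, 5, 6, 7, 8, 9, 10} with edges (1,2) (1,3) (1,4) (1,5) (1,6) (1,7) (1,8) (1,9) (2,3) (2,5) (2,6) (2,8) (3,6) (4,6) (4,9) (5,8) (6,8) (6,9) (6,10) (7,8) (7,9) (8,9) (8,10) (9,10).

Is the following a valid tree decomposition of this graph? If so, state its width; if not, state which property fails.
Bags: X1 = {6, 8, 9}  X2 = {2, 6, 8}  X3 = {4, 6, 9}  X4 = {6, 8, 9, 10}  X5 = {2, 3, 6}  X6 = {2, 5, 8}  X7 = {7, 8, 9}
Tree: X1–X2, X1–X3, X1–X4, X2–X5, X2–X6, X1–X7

No — vertex 1 appears in no bag.

A tree decomposition must satisfy three properties: every vertex lies in some bag; for every edge, both endpoints lie together in some bag; and for every vertex, the bags containing it form a connected subtree. Here vertex 1 appears in no bag, so the decomposition is invalid.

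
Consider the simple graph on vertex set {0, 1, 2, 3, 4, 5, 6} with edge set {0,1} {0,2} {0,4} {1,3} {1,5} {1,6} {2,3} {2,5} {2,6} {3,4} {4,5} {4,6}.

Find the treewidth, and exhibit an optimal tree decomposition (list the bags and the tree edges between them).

Every bag has size at most 4, so the width is 4 − 1 = 3 and tw(G) ≤ 3. For the lower bound: the 4 vertex sets {1,6}, {0,4}, {2}, {3} are disjoint, each induces a connected subgraph, and every pair is joined by at least one edge of G. Contracting each set to a single vertex therefore yields K_{4} as a minor, and since treewidth is minor-monotone, tw(G) ≥ tw(K_{4}) = 3. Combining the bounds, tw(G) = 3.

Treewidth 3.
Bags: B1 = {1, 2, 4, 6}  B2 = {0, 1, 2, 4}  B3 = {1, 2, 3, 4}  B4 = {1, 2, 4, 5}
Tree: B1–B2, B2–B3, B3–B4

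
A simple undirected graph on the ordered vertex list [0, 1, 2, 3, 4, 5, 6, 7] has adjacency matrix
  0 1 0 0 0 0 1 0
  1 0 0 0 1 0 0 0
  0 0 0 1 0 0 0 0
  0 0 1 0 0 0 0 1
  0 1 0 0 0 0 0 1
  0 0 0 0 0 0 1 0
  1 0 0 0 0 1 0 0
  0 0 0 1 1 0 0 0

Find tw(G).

A width-1 tree decomposition is:
Bags: B1 = {5, 6}  B2 = {0, 6}  B3 = {0, 1}  B4 = {1, 4}  B5 = {4, 7}  B6 = {3, 7}  B7 = {2, 3}
Tree: B1–B2, B2–B3, B3–B4, B4–B5, B5–B6, B6–B7
The largest bag has 2 vertices, giving width 1; this decomposition certifies tw(G) ≤ 1. G has an edge, so its treewidth is at least 1. Hence tw(G) = 1 exactly.

1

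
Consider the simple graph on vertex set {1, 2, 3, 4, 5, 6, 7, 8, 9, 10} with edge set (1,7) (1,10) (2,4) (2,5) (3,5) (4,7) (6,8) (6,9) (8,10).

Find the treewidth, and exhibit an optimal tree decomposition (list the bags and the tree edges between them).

Treewidth 1.
One such decomposition:
Bags: B1 = {6, 9}  B2 = {6, 8}  B3 = {8, 10}  B4 = {1, 10}  B5 = {1, 7}  B6 = {4, 7}  B7 = {2, 4}  B8 = {2, 5}  B9 = {3, 5}
Tree: B1–B2, B2–B3, B3–B4, B4–B5, B5–B6, B6–B7, B7–B8, B8–B9

The largest bag has 2 vertices, giving width 1; this decomposition certifies tw(G) ≤ 1. Since G has at least one edge (e.g. 9–6), it is not an edgeless graph, so tw(G) ≥ 1. Therefore the treewidth is 1.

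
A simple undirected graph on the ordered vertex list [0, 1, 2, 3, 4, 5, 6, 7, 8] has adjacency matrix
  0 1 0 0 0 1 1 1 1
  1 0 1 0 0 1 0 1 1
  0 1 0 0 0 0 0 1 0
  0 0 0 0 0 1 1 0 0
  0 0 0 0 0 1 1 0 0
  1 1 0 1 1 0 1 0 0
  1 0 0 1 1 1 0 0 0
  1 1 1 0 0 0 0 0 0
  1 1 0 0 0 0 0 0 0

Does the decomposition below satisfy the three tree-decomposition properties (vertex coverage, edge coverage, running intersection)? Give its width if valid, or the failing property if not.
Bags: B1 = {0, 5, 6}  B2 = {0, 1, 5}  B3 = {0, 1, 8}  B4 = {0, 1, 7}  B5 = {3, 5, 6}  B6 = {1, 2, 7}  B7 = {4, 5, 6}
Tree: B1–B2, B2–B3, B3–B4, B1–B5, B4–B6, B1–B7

Yes; width 2.

Every vertex of G appears in some bag (union = {0, 1, 2, 3, 4, 5, 6, 7, 8}); every edge is covered by a bag; and for each vertex v the set of bags containing v is connected in the bag tree. The decomposition is therefore valid. The largest bag has 3 vertices, so the width is 2.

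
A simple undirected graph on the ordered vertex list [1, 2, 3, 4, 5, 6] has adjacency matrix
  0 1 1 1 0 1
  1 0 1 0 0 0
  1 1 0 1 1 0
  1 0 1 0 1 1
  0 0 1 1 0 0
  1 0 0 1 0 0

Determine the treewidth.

2

A width-2 tree decomposition is:
Bags: B1 = {1, 2, 3}  B2 = {1, 3, 4}  B3 = {3, 4, 5}  B4 = {1, 4, 6}
Tree: B1–B2, B2–B3, B2–B4
Every bag has size at most 3, so the width is 3 − 1 = 2 and tw(G) ≤ 2. For the lower bound, the 3 vertices {1, 2, 3} are pairwise adjacent, and any tree decomposition puts a clique entirely inside one bag — forcing width ≥ 2. Therefore the treewidth is 2.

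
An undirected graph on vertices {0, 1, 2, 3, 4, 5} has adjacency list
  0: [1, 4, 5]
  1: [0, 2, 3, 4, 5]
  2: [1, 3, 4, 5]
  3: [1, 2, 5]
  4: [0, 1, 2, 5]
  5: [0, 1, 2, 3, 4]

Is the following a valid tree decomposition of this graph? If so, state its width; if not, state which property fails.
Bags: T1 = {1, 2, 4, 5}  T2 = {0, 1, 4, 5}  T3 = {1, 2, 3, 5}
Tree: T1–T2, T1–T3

Yes; width 3.

Checking the three conditions: (i) the bags cover all of {0, 1, 2, 3, 4, 5}; (ii) for each edge, some bag contains both endpoints; (iii) the bags containing any fixed vertex form a subtree. All hold, so the decomposition is valid with width 4 − 1 = 3.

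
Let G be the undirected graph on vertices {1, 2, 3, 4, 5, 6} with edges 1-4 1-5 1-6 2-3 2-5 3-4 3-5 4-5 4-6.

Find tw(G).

A width-2 tree decomposition is:
Bags: B1 = {3, 4, 5}  B2 = {1, 4, 5}  B3 = {2, 3, 5}  B4 = {1, 4, 6}
Tree: B1–B2, B1–B3, B2–B4
Every bag has size at most 3, so the width is 3 − 1 = 2 and tw(G) ≤ 2. For the lower bound, the 3 vertices {2, 3, 5} are pairwise adjacent, and any tree decomposition puts a clique entirely inside one bag — forcing width ≥ 2. The upper and lower bounds meet at 2, so that is the treewidth.

2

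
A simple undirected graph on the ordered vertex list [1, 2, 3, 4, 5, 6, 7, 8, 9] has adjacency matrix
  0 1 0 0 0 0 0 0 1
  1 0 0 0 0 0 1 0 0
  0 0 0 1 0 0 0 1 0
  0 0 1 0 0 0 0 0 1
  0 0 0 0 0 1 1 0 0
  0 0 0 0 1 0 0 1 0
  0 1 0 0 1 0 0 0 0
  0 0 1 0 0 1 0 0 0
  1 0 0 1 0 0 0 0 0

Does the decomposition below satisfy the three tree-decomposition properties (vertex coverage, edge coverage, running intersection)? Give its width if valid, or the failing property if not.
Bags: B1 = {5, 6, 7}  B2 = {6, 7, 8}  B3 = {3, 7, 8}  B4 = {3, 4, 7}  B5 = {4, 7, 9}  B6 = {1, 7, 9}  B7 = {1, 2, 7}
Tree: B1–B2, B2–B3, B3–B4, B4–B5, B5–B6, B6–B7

Yes; width 2.

Vertex coverage: the bags together contain {1, 2, 3, 4, 5, 6, 7, 8, 9}, the full vertex set. Edge coverage: each edge of G has both endpoints in at least one bag. Running intersection: for every vertex, the bags containing it form a connected subtree. All three properties hold, so this is a valid tree decomposition of width max|bag| − 1 = 2, and hence tw(G) ≤ 2.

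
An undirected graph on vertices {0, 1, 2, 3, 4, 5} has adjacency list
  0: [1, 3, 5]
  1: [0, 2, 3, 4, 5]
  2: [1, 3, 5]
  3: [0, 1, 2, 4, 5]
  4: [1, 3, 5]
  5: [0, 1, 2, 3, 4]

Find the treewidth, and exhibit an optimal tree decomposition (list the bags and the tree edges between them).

Every bag has size at most 4, so the width is 4 − 1 = 3 and tw(G) ≤ 3. For the lower bound, the 4 vertices {0, 1, 3, 5} are pairwise adjacent, and any tree decomposition puts a clique entirely inside one bag — forcing width ≥ 3. Therefore the treewidth is 3.

Treewidth 3.
One such decomposition:
Bags: B1 = {0, 1, 3, 5}  B2 = {1, 3, 4, 5}  B3 = {1, 2, 3, 5}
Tree: B1–B2, B1–B3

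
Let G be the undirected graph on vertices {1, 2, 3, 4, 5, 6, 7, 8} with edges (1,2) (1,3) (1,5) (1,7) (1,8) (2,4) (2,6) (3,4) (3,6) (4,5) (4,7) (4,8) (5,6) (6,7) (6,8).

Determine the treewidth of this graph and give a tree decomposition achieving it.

The largest bag has 4 vertices, giving width 3; this decomposition certifies tw(G) ≤ 3. For the lower bound: the 4 vertex sets {6,8}, {4,7}, {1}, {2} are disjoint, each induces a connected subgraph, and every pair is joined by at least one edge of G. Contracting each set to a single vertex therefore yields K_{4} as a minor, and since treewidth is minor-monotone, tw(G) ≥ tw(K_{4}) = 3. Therefore the treewidth is 3.

Treewidth 3.
Bags: B1 = {1, 4, 6, 8}  B2 = {1, 4, 6, 7}  B3 = {1, 2, 4, 6}  B4 = {1, 3, 4, 6}  B5 = {1, 4, 5, 6}
Tree: B1–B2, B2–B3, B3–B4, B4–B5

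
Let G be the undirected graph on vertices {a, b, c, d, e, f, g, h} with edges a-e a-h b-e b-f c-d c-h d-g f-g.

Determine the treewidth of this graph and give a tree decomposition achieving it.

Treewidth 2.
Bags: B1 = {d, f, g}  B2 = {c, d, f}  B3 = {c, f, h}  B4 = {a, f, h}  B5 = {a, e, f}  B6 = {b, e, f}
Tree: B1–B2, B2–B3, B3–B4, B4–B5, B5–B6

The largest bag has 3 vertices, giving width 2; this decomposition certifies tw(G) ≤ 2. The edges f–g–d–c–h–a–e–b–f form a cycle, so G is not a tree and its treewidth is at least 2. Hence tw(G) = 2 exactly.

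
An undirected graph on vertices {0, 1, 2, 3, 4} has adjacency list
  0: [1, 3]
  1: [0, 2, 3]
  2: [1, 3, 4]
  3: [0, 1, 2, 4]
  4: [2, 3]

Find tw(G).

A width-2 tree decomposition is:
Bags: B1 = {1, 2, 3}  B2 = {2, 3, 4}  B3 = {0, 1, 3}
Tree: B1–B2, B1–B3
The largest bag has 3 vertices, giving width 2; this decomposition certifies tw(G) ≤ 2. Conversely, {0, 1, 3} is a clique of size 3, and the vertices of any clique must share a bag in every tree decomposition; so some bag has ≥ 3 vertices and tw(G) ≥ 2. Hence tw(G) = 2 exactly.

2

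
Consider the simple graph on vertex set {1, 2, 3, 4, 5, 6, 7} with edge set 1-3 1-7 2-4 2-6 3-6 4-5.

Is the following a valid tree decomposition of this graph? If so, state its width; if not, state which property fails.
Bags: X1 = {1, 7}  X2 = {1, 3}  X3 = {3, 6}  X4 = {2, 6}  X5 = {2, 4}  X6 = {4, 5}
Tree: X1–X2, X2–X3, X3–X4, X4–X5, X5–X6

Every vertex of G appears in some bag (union = {1, 2, 3, 4, 5, 6, 7}); every edge is covered by a bag; and for each vertex v the set of bags containing v is connected in the bag tree. The decomposition is therefore valid. The largest bag has 2 vertices, so the width is 1.

Yes; width 1.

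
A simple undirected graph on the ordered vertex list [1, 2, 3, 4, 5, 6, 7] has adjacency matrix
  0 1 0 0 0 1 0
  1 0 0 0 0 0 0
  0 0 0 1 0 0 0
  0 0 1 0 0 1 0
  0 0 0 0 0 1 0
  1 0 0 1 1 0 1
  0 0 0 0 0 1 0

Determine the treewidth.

A width-1 tree decomposition is:
Bags: B1 = {1, 6}  B2 = {5, 6}  B3 = {4, 6}  B4 = {3, 4}  B5 = {6, 7}  B6 = {1, 2}
Tree: B1–B2, B1–B3, B3–B4, B3–B5, B1–B6
The largest bag has 2 vertices, giving width 1; this decomposition certifies tw(G) ≤ 1. Since G has at least one edge (e.g. 1–6), it is not an edgeless graph, so tw(G) ≥ 1. Therefore the treewidth is 1.

1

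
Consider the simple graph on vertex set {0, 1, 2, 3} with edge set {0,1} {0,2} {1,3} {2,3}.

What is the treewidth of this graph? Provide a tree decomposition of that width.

Treewidth 2.
One optimal decomposition is:
Bags: B1 = {0, 1, 2}  B2 = {1, 2, 3}
Tree: B1–B2

Each bag holds 3 vertices, so the decomposition has width 2, which upper-bounds the treewidth. The edges 1–0–2–3–1 form a cycle, so G is not a tree and its treewidth is at least 2. The upper and lower bounds meet at 2, so that is the treewidth.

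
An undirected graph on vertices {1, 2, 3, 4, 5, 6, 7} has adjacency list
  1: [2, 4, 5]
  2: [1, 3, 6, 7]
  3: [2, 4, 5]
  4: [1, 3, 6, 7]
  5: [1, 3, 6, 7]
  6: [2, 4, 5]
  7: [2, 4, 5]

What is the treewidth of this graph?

3

A width-3 tree decomposition is:
Bags: B1 = {1, 2, 4, 5}  B2 = {2, 3, 4, 5}  B3 = {2, 4, 5, 7}  B4 = {2, 4, 5, 6}
Tree: B1–B2, B2–B3, B3–B4
Each bag holds 4 vertices, so the decomposition has width 3, which upper-bounds the treewidth. For the lower bound: the 4 vertex sets {1,4}, {3,5}, {2}, {7} are disjoint, each induces a connected subgraph, and every pair is joined by at least one edge of G. Contracting each set to a single vertex therefore yields K_{4} as a minor, and since treewidth is minor-monotone, tw(G) ≥ tw(K_{4}) = 3. The upper and lower bounds meet at 3, so that is the treewidth.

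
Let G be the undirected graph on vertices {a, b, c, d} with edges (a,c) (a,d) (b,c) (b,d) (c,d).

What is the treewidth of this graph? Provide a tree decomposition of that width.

Every bag has size at most 3, so the width is 3 − 1 = 2 and tw(G) ≤ 2. For the lower bound, the 3 vertices {a, c, d} are pairwise adjacent, and any tree decomposition puts a clique entirely inside one bag — forcing width ≥ 2. Therefore the treewidth is 2.

Treewidth 2.
One such decomposition:
Bags: B1 = {b, c, d}  B2 = {a, c, d}
Tree: B1–B2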